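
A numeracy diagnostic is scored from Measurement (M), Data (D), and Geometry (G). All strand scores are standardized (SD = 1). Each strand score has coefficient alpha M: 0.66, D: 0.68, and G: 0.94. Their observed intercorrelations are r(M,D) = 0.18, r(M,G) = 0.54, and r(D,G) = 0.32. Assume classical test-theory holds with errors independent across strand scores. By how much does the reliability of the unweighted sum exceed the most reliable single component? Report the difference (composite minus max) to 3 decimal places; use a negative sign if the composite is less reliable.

-0.082

Var(sum) = 3 + 2.08 = 5.08; true-score variance = 2.28 + 2.08 = 4.36; composite reliability = 0.8583.
Max component reliability = 0.9400.
Difference = 0.8583 − 0.9400 = -0.082.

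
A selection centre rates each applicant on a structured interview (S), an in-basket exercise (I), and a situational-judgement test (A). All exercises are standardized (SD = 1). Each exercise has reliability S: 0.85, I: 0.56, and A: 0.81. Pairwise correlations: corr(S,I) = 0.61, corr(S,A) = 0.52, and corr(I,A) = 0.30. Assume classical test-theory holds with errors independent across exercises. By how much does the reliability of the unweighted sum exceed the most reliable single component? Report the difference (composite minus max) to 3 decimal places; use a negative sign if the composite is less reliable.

Var(sum) = 3 + 2.86 = 5.86; true-score variance = 2.22 + 2.86 = 5.08; composite reliability = 0.8669.
Max component reliability = 0.8500.
Difference = 0.8669 − 0.8500 = 0.017.

0.017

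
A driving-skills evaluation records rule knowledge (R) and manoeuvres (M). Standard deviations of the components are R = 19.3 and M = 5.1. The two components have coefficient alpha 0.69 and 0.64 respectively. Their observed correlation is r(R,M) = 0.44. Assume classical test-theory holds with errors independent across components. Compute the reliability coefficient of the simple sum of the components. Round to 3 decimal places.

0.743

Var(R+M) = 19.3² + 5.1² + 2·[19.3·5.1·0.44] = 398.5 + 86.6184 = 485.118.
With uncorrelated errors the cross-covariances are all true-score covariance, so they carry over unchanged; only the diagonal terms shrink to ρᵢσᵢ².
True-score variance = [19.3²·0.69 + 5.1²·0.64] + 86.6184 = 273.664 + 86.6184 = 360.283.
Reliability = 360.283 / 485.118 = 0.743.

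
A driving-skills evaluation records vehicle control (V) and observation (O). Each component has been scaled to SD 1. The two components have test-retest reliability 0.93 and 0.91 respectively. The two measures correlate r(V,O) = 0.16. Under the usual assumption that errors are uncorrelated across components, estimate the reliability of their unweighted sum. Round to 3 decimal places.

Var(V+O) = 2 + 2·[0.16] = 2 + 0.32 = 2.32.
Because errors are independent across components, Cov(Tᵢ,Tⱼ) = Cov(Xᵢ,Xⱼ); the off-diagonal part of the true-score variance is the same as above.
True-score variance = [0.93 + 0.91] + 0.32 = 1.84 + 0.32 = 2.16.
Reliability = 2.16 / 2.32 = 0.931.

0.931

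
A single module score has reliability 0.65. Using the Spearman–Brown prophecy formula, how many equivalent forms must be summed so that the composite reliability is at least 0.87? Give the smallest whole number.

4

k ≥ ρ*(1−ρ₁)/(ρ₁(1−ρ*)) = 0.87·0.35 / (0.65·0.13) = 3.604.
Smallest integer k = 4.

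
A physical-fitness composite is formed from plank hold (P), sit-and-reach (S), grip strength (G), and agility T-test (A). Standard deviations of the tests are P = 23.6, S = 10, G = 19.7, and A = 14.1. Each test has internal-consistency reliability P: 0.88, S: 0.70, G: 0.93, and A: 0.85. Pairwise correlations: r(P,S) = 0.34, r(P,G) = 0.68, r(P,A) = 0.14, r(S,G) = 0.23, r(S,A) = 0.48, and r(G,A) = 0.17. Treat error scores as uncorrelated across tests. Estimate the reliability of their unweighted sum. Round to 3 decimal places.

Var(P+S+G+A) = 23.6² + 10² + 19.7² + 14.1² + 2·[23.6·10·0.34 + 23.6·19.7·0.68 + 23.6·14.1·0.14 + 10·19.7·0.23 + 10·14.1·0.48 + 19.7·14.1·0.17] = 1243.86 + 1206.37 = 2450.23.
Under uncorrelated errors the observed covariances equal the true-score covariances, so only the own-variance terms attenuate.
True-score variance = [23.6²·0.88 + 10²·0.70 + 19.7²·0.93 + 14.1²·0.85] + 1206.37 = 1090.04 + 1206.37 = 2296.4.
Reliability = 2296.4 / 2450.23 = 0.937.

0.937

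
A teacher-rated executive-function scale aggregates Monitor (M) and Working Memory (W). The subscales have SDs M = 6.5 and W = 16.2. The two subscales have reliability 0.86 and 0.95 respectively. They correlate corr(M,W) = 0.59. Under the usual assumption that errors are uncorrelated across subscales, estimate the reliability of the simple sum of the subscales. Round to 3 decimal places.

Var(M+W) = 6.5² + 16.2² + 2·[6.5·16.2·0.59] = 304.69 + 124.254 = 428.944.
Because errors are independent across components, Cov(Tᵢ,Tⱼ) = Cov(Xᵢ,Xⱼ); the off-diagonal part of the true-score variance is the same as above.
True-score variance = [6.5²·0.86 + 16.2²·0.95] + 124.254 = 285.653 + 124.254 = 409.907.
Reliability = 409.907 / 428.944 = 0.956.

0.956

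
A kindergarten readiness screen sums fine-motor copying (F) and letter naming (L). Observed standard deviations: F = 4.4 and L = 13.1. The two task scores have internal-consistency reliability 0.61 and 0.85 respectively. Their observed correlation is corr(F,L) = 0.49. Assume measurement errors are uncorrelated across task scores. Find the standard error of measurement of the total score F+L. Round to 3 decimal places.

Var(total) = 190.97 + 56.4872 = 247.457.
True-score variance = 157.678 + 56.4872 = 214.165, so reliability = 0.8655.
Error variance = 247.457 − 214.165 = 33.2919; SEM = √33.2919 = 5.770.

5.770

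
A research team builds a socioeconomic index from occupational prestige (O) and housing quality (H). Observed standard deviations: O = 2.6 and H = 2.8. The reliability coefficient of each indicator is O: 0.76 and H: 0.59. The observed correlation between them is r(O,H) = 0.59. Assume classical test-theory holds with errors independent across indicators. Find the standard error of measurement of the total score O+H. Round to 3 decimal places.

2.199

Var(total) = 14.6 + 8.5904 = 23.1904.
True-score variance = 9.7632 + 8.5904 = 18.3536, so reliability = 0.7914.
Error variance = 23.1904 − 18.3536 = 4.8368; SEM = √4.8368 = 2.199.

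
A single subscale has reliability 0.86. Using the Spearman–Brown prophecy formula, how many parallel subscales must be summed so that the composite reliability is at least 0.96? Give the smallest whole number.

4

k ≥ ρ*(1−ρ₁)/(ρ₁(1−ρ*)) = 0.96·0.14 / (0.86·0.04) = 3.907.
Smallest integer k = 4.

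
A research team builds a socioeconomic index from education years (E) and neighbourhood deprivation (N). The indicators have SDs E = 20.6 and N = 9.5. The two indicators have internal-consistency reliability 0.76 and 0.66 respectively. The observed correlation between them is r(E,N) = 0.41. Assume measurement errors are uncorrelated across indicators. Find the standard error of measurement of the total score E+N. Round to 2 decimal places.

11.51

Var(total) = 514.61 + 160.474 = 675.084.
True-score variance = 382.079 + 160.474 = 542.553, so reliability = 0.8037.
Error variance = 675.084 − 542.553 = 132.531; SEM = √132.531 = 11.51.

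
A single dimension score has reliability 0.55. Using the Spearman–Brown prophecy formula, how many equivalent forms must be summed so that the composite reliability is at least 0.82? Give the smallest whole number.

k ≥ ρ*(1−ρ₁)/(ρ₁(1−ρ*)) = 0.82·0.45 / (0.55·0.18) = 3.727.
Smallest integer k = 4.

4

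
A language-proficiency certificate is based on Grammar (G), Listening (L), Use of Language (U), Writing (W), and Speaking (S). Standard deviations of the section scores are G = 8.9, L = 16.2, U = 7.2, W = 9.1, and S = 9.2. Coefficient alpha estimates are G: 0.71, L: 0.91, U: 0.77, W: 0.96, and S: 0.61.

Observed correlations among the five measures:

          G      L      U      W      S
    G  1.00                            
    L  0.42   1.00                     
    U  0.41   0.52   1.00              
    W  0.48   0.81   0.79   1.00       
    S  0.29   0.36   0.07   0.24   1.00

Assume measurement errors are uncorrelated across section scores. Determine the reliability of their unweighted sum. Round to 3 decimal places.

0.936

Var(G+L+U+W+S) = 8.9² + 16.2² + 7.2² + 9.1² + 9.2² + 2·[8.9·16.2·0.42 + 8.9·7.2·0.41 + 8.9·9.1·0.48 + 8.9·9.2·0.29 + 16.2·7.2·0.52 + 16.2·9.1·0.81 + 16.2·9.2·0.36 + 7.2·9.1·0.79 + 7.2·9.2·0.07 + 9.1·9.2·0.24] = 560.94 + 919.313 = 1480.25.
Under uncorrelated errors the observed covariances equal the true-score covariances, so only the own-variance terms attenuate.
True-score variance = [8.9²·0.71 + 16.2²·0.91 + 7.2²·0.77 + 9.1²·0.96 + 9.2²·0.61] + 919.313 = 466.104 + 919.313 = 1385.42.
Reliability = 1385.42 / 1480.25 = 0.936.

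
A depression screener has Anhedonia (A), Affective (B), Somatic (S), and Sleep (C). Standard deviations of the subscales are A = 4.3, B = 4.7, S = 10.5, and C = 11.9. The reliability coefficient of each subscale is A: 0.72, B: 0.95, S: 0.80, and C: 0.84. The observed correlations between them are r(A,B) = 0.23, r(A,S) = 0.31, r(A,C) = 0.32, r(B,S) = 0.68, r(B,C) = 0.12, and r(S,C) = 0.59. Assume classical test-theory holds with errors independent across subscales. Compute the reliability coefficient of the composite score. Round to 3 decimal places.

0.914

Var(A+B+S+C) = 4.3² + 4.7² + 10.5² + 11.9² + 2·[4.3·4.7·0.23 + 4.3·10.5·0.31 + 4.3·11.9·0.32 + 4.7·10.5·0.68 + 4.7·11.9·0.12 + 10.5·11.9·0.59] = 292.44 + 298.019 = 590.459.
Under uncorrelated errors the observed covariances equal the true-score covariances, so only the own-variance terms attenuate.
True-score variance = [4.3²·0.72 + 4.7²·0.95 + 10.5²·0.80 + 11.9²·0.84] + 298.019 = 241.451 + 298.019 = 539.469.
Reliability = 539.469 / 590.459 = 0.914.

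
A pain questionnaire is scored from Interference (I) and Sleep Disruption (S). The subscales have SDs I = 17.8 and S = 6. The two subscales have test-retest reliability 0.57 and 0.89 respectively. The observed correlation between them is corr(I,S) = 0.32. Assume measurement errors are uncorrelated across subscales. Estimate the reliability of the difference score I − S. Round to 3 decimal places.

Var(I−S) = 17.8² + 6² − 2·17.8·6·0.32 = 352.84 − 68.352 = 284.488.
Under uncorrelated errors the observed covariances equal the true-score covariances, so only the own-variance terms attenuate.
True-score variance = [17.8²·0.57 + 6²·0.89] − 68.352 = 212.639 − 68.352 = 144.287.
Reliability = 144.287 / 284.488 = 0.507.

0.507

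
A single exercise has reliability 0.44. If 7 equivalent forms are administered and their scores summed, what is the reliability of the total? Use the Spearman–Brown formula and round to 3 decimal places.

0.846

ρ_k = kρ / (1 + (k−1)ρ) = 7·0.44 / (1 + 6·0.44) = 3.080 / 3.640 = 0.846.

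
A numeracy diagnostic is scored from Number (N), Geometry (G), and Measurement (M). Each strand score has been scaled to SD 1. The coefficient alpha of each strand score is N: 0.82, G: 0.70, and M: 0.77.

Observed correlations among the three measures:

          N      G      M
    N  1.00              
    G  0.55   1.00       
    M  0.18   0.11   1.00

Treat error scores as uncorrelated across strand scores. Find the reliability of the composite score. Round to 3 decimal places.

0.848

Var(N+G+M) = 3 + 2·[0.55 + 0.18 + 0.11] = 3 + 1.68 = 4.68.
With uncorrelated errors the cross-covariances are all true-score covariance, so they carry over unchanged; only the diagonal terms shrink to ρᵢσᵢ².
True-score variance = [0.82 + 0.70 + 0.77] + 1.68 = 2.29 + 1.68 = 3.97.
Reliability = 3.97 / 4.68 = 0.848.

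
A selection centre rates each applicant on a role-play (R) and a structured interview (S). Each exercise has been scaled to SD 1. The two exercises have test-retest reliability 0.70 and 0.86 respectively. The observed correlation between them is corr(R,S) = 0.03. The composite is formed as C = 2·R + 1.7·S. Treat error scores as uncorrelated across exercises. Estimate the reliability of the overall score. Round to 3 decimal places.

Var(C) = 2² + 1.7² + 2·[3.4·0.03] = 6.89 + 0.204 = 7.094.
With uncorrelated errors the cross-covariances are all true-score covariance, so they carry over unchanged; only the diagonal terms shrink to ρᵢσᵢ².
True-score variance = [2²·0.70 + 1.7²·0.86] + 0.204 = 5.2854 + 0.204 = 5.4894.
Reliability = 5.4894 / 7.094 = 0.774.

0.774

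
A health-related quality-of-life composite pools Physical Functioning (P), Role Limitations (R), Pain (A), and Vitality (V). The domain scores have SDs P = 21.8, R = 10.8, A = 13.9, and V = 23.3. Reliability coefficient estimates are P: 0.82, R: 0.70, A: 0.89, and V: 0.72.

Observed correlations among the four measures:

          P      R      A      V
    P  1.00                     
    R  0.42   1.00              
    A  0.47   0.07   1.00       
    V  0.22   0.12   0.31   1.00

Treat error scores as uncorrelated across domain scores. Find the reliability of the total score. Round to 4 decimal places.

0.8732

Var(P+R+A+V) = 21.8² + 10.8² + 13.9² + 23.3² + 2·[21.8·10.8·0.42 + 21.8·13.9·0.47 + 21.8·23.3·0.22 + 10.8·13.9·0.07 + 10.8·23.3·0.12 + 13.9·23.3·0.31] = 1327.98 + 988.312 = 2316.29.
Because errors are independent across components, Cov(Tᵢ,Tⱼ) = Cov(Xᵢ,Xⱼ); the off-diagonal part of the true-score variance is the same as above.
True-score variance = [21.8²·0.82 + 10.8²·0.70 + 13.9²·0.89 + 23.3²·0.72] + 988.312 = 1034.18 + 988.312 = 2022.49.
Reliability = 2022.49 / 2316.29 = 0.8732.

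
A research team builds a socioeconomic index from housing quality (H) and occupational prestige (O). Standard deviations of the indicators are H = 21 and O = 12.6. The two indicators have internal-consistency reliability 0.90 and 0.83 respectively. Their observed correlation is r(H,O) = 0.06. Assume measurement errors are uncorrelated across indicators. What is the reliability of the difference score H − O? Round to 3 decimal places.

0.875

Var(H−O) = 21² + 12.6² − 2·21·12.6·0.06 = 599.76 − 31.752 = 568.008.
Because errors are independent across components, Cov(Tᵢ,Tⱼ) = Cov(Xᵢ,Xⱼ); the off-diagonal part of the true-score variance is the same as above.
True-score variance = [21²·0.90 + 12.6²·0.83] − 31.752 = 528.671 − 31.752 = 496.919.
Reliability = 496.919 / 568.008 = 0.875.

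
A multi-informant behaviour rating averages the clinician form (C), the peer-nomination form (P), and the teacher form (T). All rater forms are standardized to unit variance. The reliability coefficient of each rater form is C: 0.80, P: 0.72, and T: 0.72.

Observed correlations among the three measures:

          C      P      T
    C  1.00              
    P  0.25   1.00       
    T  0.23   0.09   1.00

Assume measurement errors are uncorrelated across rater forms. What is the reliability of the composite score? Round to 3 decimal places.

Var(C+P+T) = 3 + 2·[0.25 + 0.23 + 0.09] = 3 + 1.14 = 4.14.
With uncorrelated errors the cross-covariances are all true-score covariance, so they carry over unchanged; only the diagonal terms shrink to ρᵢσᵢ².
True-score variance = [0.80 + 0.72 + 0.72] + 1.14 = 2.24 + 1.14 = 3.38.
Reliability = 3.38 / 4.14 = 0.816.

0.816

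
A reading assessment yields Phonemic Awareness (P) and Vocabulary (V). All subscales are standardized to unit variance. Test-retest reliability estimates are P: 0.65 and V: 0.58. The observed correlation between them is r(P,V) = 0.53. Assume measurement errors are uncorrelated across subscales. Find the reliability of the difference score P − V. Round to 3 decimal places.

Var(P−V) = 1 + 1 − 2·0.53 = 2 − 1.06 = 0.94.
With uncorrelated errors the cross-covariances are all true-score covariance, so they carry over unchanged; only the diagonal terms shrink to ρᵢσᵢ².
True-score variance = [0.65 + 0.58] − 1.06 = 1.23 − 1.06 = 0.17.
Reliability = 0.17 / 0.94 = 0.181.

0.181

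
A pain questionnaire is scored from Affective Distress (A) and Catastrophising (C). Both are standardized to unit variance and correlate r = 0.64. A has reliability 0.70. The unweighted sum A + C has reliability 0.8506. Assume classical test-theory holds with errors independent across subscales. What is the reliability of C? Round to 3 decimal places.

0.810

Var(A+C) = 2 + 2·0.64 = 3.280.
True-score variance = ρ_A + ρ_C + 2·0.64, so 0.8506 = (0.70 + ρ_C + 1.28) / 3.280.
ρ_C = 0.8506·3.280 − 0.70 − 1.28 = 0.810.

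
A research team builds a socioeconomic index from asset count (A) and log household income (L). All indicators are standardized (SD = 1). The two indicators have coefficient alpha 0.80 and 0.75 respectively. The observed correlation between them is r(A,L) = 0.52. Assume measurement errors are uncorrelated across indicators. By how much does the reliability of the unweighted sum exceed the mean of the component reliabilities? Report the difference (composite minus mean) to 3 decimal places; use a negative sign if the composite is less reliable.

Var(sum) = 2 + 1.04 = 3.04; true-score variance = 1.55 + 1.04 = 2.59; composite reliability = 0.8520.
Mean component reliability = 0.7750.
Difference = 0.8520 − 0.7750 = 0.077.

0.077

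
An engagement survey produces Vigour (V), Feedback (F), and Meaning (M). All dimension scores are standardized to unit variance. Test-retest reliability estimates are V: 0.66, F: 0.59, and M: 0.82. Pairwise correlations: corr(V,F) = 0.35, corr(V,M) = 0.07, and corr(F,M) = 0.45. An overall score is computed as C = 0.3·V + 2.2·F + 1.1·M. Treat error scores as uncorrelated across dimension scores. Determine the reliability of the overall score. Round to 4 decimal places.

0.7470

Var(C) = 0.3² + 2.2² + 1.1² + 2·[0.66·0.35 + 0.33·0.07 + 2.42·0.45] = 6.14 + 2.6862 = 8.8262.
Under uncorrelated errors the observed covariances equal the true-score covariances, so only the own-variance terms attenuate.
True-score variance = [0.3²·0.66 + 2.2²·0.59 + 1.1²·0.82] + 2.6862 = 3.9072 + 2.6862 = 6.5934.
Reliability = 6.5934 / 8.8262 = 0.7470.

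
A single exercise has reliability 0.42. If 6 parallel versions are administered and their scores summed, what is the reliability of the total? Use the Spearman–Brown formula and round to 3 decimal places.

ρ_k = kρ / (1 + (k−1)ρ) = 6·0.42 / (1 + 5·0.42) = 2.520 / 3.100 = 0.813.

0.813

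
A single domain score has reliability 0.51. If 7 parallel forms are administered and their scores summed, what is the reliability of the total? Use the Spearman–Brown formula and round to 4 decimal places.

0.8793

ρ_k = kρ / (1 + (k−1)ρ) = 7·0.51 / (1 + 6·0.51) = 3.570 / 4.060 = 0.8793.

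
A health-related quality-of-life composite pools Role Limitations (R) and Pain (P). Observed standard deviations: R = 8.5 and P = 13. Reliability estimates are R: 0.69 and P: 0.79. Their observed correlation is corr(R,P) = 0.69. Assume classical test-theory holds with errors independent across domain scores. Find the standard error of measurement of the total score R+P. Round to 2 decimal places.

Var(total) = 241.25 + 152.49 = 393.74.
True-score variance = 183.363 + 152.49 = 335.852, so reliability = 0.8530.
Error variance = 393.74 − 335.852 = 57.8875; SEM = √57.8875 = 7.61.

7.61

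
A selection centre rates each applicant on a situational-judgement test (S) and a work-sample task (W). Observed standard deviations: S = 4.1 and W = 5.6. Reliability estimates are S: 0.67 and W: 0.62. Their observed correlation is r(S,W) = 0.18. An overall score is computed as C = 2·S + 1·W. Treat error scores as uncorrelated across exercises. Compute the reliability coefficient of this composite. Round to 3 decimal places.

Var(C) = 2²·4.1² + 5.6² + 2·[2·4.1·5.6·0.18] = 98.6 + 16.5312 = 115.131.
With uncorrelated errors the cross-covariances are all true-score covariance, so they carry over unchanged; only the diagonal terms shrink to ρᵢσᵢ².
True-score variance = [2²·4.1²·0.67 + 5.6²·0.62] + 16.5312 = 64.494 + 16.5312 = 81.0252.
Reliability = 81.0252 / 115.131 = 0.704.

0.704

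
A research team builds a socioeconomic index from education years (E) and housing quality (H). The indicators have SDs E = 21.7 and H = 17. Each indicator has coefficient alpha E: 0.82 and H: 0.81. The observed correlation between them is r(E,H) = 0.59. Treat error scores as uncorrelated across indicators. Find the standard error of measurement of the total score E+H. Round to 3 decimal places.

Var(total) = 759.89 + 435.302 = 1195.19.
True-score variance = 620.22 + 435.302 = 1055.52, so reliability = 0.8831.
Error variance = 1195.19 − 1055.52 = 139.67; SEM = √139.67 = 11.818.

11.818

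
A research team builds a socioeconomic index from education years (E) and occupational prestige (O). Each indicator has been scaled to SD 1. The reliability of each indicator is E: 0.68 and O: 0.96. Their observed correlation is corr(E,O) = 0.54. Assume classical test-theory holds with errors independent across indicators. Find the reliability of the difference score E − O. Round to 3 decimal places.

0.609

Var(E−O) = 1 + 1 − 2·0.54 = 2 − 1.08 = 0.92.
Because errors are independent across components, Cov(Tᵢ,Tⱼ) = Cov(Xᵢ,Xⱼ); the off-diagonal part of the true-score variance is the same as above.
True-score variance = [0.68 + 0.96] − 1.08 = 1.64 − 1.08 = 0.56.
Reliability = 0.56 / 0.92 = 0.609.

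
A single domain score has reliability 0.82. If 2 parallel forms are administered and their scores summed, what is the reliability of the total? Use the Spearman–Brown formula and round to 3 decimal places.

0.901

ρ_k = kρ / (1 + (k−1)ρ) = 2·0.82 / (1 + 1·0.82) = 1.640 / 1.820 = 0.901.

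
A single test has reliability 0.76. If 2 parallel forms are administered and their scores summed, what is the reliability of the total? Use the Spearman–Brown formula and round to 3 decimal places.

0.864

ρ_k = kρ / (1 + (k−1)ρ) = 2·0.76 / (1 + 1·0.76) = 1.520 / 1.760 = 0.864.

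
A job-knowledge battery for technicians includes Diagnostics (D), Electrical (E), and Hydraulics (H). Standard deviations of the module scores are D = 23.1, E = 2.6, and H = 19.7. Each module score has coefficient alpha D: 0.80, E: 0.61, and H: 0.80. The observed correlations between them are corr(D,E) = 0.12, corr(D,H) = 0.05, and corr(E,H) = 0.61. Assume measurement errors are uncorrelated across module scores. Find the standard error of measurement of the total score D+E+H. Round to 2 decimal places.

13.67

Var(total) = 928.46 + 122.41 = 1050.87.
True-score variance = 741.484 + 122.41 = 863.893, so reliability = 0.8221.
Error variance = 1050.87 − 863.893 = 186.976; SEM = √186.976 = 13.67.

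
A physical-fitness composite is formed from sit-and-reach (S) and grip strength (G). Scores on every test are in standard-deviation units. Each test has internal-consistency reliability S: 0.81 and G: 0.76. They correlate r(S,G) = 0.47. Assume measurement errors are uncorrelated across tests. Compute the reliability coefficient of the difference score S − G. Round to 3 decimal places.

0.594

Var(S−G) = 1 + 1 − 2·0.47 = 2 − 0.94 = 1.06.
Because errors are independent across components, Cov(Tᵢ,Tⱼ) = Cov(Xᵢ,Xⱼ); the off-diagonal part of the true-score variance is the same as above.
True-score variance = [0.81 + 0.76] − 0.94 = 1.57 − 0.94 = 0.63.
Reliability = 0.63 / 1.06 = 0.594.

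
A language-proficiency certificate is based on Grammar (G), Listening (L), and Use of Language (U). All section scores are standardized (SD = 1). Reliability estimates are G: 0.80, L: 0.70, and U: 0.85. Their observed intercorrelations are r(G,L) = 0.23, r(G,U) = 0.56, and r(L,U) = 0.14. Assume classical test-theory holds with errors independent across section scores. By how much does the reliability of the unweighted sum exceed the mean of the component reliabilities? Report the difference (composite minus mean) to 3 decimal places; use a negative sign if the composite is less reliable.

0.083

Var(sum) = 3 + 1.86 = 4.86; true-score variance = 2.35 + 1.86 = 4.21; composite reliability = 0.8663.
Mean component reliability = 0.7833.
Difference = 0.8663 − 0.7833 = 0.083.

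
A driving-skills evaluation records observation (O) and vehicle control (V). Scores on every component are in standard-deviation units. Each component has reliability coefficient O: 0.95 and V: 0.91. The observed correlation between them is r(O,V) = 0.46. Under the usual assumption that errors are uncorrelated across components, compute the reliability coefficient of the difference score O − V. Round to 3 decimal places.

Var(O−V) = 1 + 1 − 2·0.46 = 2 − 0.92 = 1.08.
Under uncorrelated errors the observed covariances equal the true-score covariances, so only the own-variance terms attenuate.
True-score variance = [0.95 + 0.91] − 0.92 = 1.86 − 0.92 = 0.94.
Reliability = 0.94 / 1.08 = 0.870.

0.870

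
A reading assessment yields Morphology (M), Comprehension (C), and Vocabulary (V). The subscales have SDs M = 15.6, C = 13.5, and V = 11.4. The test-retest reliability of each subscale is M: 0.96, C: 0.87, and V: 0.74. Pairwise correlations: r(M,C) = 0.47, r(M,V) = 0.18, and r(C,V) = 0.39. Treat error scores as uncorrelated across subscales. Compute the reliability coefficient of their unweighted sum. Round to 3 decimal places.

0.928

Var(M+C+V) = 15.6² + 13.5² + 11.4² + 2·[15.6·13.5·0.47 + 15.6·11.4·0.18 + 13.5·11.4·0.39] = 555.57 + 382.028 = 937.598.
Because errors are independent across components, Cov(Tᵢ,Tⱼ) = Cov(Xᵢ,Xⱼ); the off-diagonal part of the true-score variance is the same as above.
True-score variance = [15.6²·0.96 + 13.5²·0.87 + 11.4²·0.74] + 382.028 = 488.353 + 382.028 = 870.382.
Reliability = 870.382 / 937.598 = 0.928.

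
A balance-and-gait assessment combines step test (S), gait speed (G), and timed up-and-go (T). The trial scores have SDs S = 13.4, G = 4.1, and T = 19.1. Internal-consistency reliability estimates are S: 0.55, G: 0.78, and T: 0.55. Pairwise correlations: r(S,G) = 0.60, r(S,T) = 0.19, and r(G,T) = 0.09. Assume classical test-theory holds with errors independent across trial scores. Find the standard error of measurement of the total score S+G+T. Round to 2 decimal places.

Var(total) = 561.18 + 177.281 = 738.461.
True-score variance = 312.515 + 177.281 = 489.796, so reliability = 0.6633.
Error variance = 738.461 − 489.796 = 248.665; SEM = √248.665 = 15.77.

15.77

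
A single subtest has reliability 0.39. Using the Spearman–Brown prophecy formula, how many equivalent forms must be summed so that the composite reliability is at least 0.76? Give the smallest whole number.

5

k ≥ ρ*(1−ρ₁)/(ρ₁(1−ρ*)) = 0.76·0.61 / (0.39·0.24) = 4.953.
Smallest integer k = 5.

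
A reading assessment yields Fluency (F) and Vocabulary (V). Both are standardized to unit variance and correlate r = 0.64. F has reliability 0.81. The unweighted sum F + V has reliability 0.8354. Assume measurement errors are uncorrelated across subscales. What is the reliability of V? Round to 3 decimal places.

0.650

Var(F+V) = 2 + 2·0.64 = 3.280.
True-score variance = ρ_F + ρ_V + 2·0.64, so 0.8354 = (0.81 + ρ_V + 1.28) / 3.280.
ρ_V = 0.8354·3.280 − 0.81 − 1.28 = 0.650.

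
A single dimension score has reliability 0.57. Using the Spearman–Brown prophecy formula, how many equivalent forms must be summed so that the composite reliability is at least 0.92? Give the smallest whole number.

9

k ≥ ρ*(1−ρ₁)/(ρ₁(1−ρ*)) = 0.92·0.43 / (0.57·0.08) = 8.675.
Smallest integer k = 9.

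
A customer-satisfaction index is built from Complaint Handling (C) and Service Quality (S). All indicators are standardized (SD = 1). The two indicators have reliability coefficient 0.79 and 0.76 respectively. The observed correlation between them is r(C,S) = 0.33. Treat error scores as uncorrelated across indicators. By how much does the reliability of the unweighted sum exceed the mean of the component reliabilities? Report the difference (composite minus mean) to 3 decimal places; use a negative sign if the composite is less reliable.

0.056

Var(sum) = 2 + 0.66 = 2.66; true-score variance = 1.55 + 0.66 = 2.21; composite reliability = 0.8308.
Mean component reliability = 0.7750.
Difference = 0.8308 − 0.7750 = 0.056.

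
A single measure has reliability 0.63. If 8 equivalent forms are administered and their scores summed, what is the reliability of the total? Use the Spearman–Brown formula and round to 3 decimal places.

ρ_k = kρ / (1 + (k−1)ρ) = 8·0.63 / (1 + 7·0.63) = 5.040 / 5.410 = 0.932.

0.932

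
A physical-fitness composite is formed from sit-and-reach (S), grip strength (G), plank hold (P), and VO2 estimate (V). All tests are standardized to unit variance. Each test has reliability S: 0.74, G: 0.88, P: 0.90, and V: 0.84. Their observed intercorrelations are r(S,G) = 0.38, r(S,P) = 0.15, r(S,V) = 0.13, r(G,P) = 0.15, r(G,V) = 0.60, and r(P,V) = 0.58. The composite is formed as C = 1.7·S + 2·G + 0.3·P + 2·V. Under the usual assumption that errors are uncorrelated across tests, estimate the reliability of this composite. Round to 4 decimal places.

Var(C) = 1.7² + 2² + 0.3² + 2² + 2·[3.4·0.38 + 0.51·0.15 + 3.4·0.13 + 0.6·0.15 + 4·0.60 + 0.6·0.58] = 10.98 + 9.297 = 20.277.
Because errors are independent across components, Cov(Tᵢ,Tⱼ) = Cov(Xᵢ,Xⱼ); the off-diagonal part of the true-score variance is the same as above.
True-score variance = [1.7²·0.74 + 2²·0.88 + 0.3²·0.90 + 2²·0.84] + 9.297 = 9.0996 + 9.297 = 18.3966.
Reliability = 18.3966 / 20.277 = 0.9073.

0.9073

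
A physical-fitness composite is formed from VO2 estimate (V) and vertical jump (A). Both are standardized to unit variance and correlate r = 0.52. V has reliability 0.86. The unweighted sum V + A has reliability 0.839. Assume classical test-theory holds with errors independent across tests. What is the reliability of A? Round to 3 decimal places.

0.651

Var(V+A) = 2 + 2·0.52 = 3.040.
True-score variance = ρ_V + ρ_A + 2·0.52, so 0.839 = (0.86 + ρ_A + 1.04) / 3.040.
ρ_A = 0.839·3.040 − 0.86 − 1.04 = 0.651.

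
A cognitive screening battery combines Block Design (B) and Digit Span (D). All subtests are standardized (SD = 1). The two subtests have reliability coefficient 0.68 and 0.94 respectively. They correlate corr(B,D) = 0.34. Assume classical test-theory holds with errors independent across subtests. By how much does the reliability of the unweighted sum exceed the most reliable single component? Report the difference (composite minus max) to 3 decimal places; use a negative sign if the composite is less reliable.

-0.082

Var(sum) = 2 + 0.68 = 2.68; true-score variance = 1.62 + 0.68 = 2.3; composite reliability = 0.8582.
Max component reliability = 0.9400.
Difference = 0.8582 − 0.9400 = -0.082.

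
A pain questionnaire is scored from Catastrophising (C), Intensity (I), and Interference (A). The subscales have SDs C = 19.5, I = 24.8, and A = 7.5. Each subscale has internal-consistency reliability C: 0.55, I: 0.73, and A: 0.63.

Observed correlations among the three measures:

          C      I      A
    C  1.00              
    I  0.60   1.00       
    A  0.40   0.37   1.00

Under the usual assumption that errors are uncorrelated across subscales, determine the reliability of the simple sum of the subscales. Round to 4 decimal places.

Var(C+I+A) = 19.5² + 24.8² + 7.5² + 2·[19.5·24.8·0.60 + 19.5·7.5·0.40 + 24.8·7.5·0.37] = 1051.54 + 834.96 = 1886.5.
Because errors are independent across components, Cov(Tᵢ,Tⱼ) = Cov(Xᵢ,Xⱼ); the off-diagonal part of the true-score variance is the same as above.
True-score variance = [19.5²·0.55 + 24.8²·0.73 + 7.5²·0.63] + 834.96 = 693.554 + 834.96 = 1528.51.
Reliability = 1528.51 / 1886.5 = 0.8102.

0.8102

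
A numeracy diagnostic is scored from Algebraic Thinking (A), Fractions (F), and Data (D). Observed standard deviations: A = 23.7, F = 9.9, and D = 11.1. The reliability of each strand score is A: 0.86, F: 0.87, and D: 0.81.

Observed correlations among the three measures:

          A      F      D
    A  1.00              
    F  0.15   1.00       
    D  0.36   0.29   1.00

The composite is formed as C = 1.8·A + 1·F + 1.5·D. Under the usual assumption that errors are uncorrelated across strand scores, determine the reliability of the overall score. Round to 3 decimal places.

Var(C) = 1.8²·23.7² + 9.9² + 1.5²·11.1² + 2·[1.8·23.7·9.9·0.15 + 2.7·23.7·11.1·0.36 + 1.5·9.9·11.1·0.29] = 2195.11 + 733.713 = 2928.82.
With uncorrelated errors the cross-covariances are all true-score covariance, so they carry over unchanged; only the diagonal terms shrink to ρᵢσᵢ².
True-score variance = [1.8²·23.7²·0.86 + 9.9²·0.87 + 1.5²·11.1²·0.81] + 733.713 = 1874.91 + 733.713 = 2608.62.
Reliability = 2608.62 / 2928.82 = 0.891.

0.891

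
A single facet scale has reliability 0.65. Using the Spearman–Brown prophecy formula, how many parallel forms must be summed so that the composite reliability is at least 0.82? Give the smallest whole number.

k ≥ ρ*(1−ρ₁)/(ρ₁(1−ρ*)) = 0.82·0.35 / (0.65·0.18) = 2.453.
Smallest integer k = 3.

3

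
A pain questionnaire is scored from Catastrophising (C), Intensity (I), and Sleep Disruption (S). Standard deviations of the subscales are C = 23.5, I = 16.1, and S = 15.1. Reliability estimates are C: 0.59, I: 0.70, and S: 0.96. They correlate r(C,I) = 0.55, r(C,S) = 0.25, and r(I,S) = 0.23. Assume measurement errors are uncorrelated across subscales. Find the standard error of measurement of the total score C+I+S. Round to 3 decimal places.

Var(total) = 1039.47 + 705.441 = 1744.91.
True-score variance = 726.164 + 705.441 = 1431.6, so reliability = 0.8204.
Error variance = 1744.91 − 1431.6 = 313.306; SEM = √313.306 = 17.700.

17.700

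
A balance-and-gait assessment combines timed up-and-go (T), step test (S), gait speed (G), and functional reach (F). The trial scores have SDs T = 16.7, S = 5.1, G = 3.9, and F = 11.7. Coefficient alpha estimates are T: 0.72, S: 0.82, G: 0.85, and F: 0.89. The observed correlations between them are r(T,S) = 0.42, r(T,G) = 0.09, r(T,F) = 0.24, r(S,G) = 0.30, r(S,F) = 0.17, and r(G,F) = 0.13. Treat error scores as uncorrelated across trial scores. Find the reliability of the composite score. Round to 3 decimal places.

0.852

Var(T+S+G+F) = 16.7² + 5.1² + 3.9² + 11.7² + 2·[16.7·5.1·0.42 + 16.7·3.9·0.09 + 16.7·11.7·0.24 + 5.1·3.9·0.30 + 5.1·11.7·0.17 + 3.9·11.7·0.13] = 457 + 221.139 = 678.139.
With uncorrelated errors the cross-covariances are all true-score covariance, so they carry over unchanged; only the diagonal terms shrink to ρᵢσᵢ².
True-score variance = [16.7²·0.72 + 5.1²·0.82 + 3.9²·0.85 + 11.7²·0.89] + 221.139 = 356.89 + 221.139 = 578.029.
Reliability = 578.029 / 678.139 = 0.852.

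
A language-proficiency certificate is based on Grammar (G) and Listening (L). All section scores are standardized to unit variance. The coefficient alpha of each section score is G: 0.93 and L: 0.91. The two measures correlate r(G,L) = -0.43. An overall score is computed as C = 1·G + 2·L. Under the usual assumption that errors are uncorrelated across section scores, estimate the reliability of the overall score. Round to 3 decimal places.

Var(C) = 1 + 2² + 2·[2·(-0.43)] = 5 − 1.72 = 3.28.
With uncorrelated errors the cross-covariances are all true-score covariance, so they carry over unchanged; only the diagonal terms shrink to ρᵢσᵢ².
True-score variance = [0.93 + 2²·0.91] − 1.72 = 4.57 − 1.72 = 2.85.
Reliability = 2.85 / 3.28 = 0.869.

0.869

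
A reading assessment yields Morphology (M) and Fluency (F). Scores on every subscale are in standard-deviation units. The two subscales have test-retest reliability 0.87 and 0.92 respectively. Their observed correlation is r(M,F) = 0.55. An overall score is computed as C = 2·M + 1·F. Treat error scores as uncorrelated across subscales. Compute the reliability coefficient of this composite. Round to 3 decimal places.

Var(C) = 2² + 1 + 2·[2·0.55] = 5 + 2.2 = 7.2.
Because errors are independent across components, Cov(Tᵢ,Tⱼ) = Cov(Xᵢ,Xⱼ); the off-diagonal part of the true-score variance is the same as above.
True-score variance = [2²·0.87 + 0.92] + 2.2 = 4.4 + 2.2 = 6.6.
Reliability = 6.6 / 7.2 = 0.917.

0.917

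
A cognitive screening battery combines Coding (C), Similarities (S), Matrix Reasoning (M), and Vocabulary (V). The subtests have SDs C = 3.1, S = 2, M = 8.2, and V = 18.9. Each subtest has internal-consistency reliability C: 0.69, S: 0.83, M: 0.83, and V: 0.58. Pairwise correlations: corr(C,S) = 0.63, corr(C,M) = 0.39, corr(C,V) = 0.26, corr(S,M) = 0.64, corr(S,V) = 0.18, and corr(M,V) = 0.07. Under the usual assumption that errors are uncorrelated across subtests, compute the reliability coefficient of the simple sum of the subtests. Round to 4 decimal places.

Var(C+S+M+V) = 3.1² + 2² + 8.2² + 18.9² + 2·[3.1·2·0.63 + 3.1·8.2·0.39 + 3.1·18.9·0.26 + 2·8.2·0.64 + 2·18.9·0.18 + 8.2·18.9·0.07] = 438.06 + 114.404 = 552.464.
Because errors are independent across components, Cov(Tᵢ,Tⱼ) = Cov(Xᵢ,Xⱼ); the off-diagonal part of the true-score variance is the same as above.
True-score variance = [3.1²·0.69 + 2²·0.83 + 8.2²·0.83 + 18.9²·0.58] + 114.404 = 272.942 + 114.404 = 387.345.
Reliability = 387.345 / 552.464 = 0.7011.

0.7011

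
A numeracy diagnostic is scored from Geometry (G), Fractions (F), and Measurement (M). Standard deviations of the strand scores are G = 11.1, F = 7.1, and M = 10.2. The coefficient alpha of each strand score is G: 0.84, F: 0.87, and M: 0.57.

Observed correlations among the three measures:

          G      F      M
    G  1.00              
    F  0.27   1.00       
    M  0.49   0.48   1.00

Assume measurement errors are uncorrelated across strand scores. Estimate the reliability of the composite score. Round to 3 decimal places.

0.858

Var(G+F+M) = 11.1² + 7.1² + 10.2² + 2·[11.1·7.1·0.27 + 11.1·10.2·0.49 + 7.1·10.2·0.48] = 277.66 + 223.036 = 500.696.
With uncorrelated errors the cross-covariances are all true-score covariance, so they carry over unchanged; only the diagonal terms shrink to ρᵢσᵢ².
True-score variance = [11.1²·0.84 + 7.1²·0.87 + 10.2²·0.57] + 223.036 = 206.656 + 223.036 = 429.692.
Reliability = 429.692 / 500.696 = 0.858.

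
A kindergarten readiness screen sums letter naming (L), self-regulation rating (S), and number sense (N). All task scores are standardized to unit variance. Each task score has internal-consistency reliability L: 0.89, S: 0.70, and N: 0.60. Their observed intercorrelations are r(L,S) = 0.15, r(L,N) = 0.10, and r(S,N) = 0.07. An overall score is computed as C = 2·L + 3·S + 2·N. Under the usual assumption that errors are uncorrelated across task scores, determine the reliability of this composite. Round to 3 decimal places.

0.768

Var(C) = 2² + 3² + 2² + 2·[6·0.15 + 4·0.10 + 6·0.07] = 17 + 3.44 = 20.44.
With uncorrelated errors the cross-covariances are all true-score covariance, so they carry over unchanged; only the diagonal terms shrink to ρᵢσᵢ².
True-score variance = [2²·0.89 + 3²·0.70 + 2²·0.60] + 3.44 = 12.26 + 3.44 = 15.7.
Reliability = 15.7 / 20.44 = 0.768.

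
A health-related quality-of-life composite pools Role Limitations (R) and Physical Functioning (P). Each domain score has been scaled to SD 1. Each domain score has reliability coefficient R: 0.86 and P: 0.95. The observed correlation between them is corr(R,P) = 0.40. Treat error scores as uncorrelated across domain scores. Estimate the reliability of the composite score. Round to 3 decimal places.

Var(R+P) = 2 + 2·[0.40] = 2 + 0.8 = 2.8.
Because errors are independent across components, Cov(Tᵢ,Tⱼ) = Cov(Xᵢ,Xⱼ); the off-diagonal part of the true-score variance is the same as above.
True-score variance = [0.86 + 0.95] + 0.8 = 1.81 + 0.8 = 2.61.
Reliability = 2.61 / 2.8 = 0.932.

0.932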